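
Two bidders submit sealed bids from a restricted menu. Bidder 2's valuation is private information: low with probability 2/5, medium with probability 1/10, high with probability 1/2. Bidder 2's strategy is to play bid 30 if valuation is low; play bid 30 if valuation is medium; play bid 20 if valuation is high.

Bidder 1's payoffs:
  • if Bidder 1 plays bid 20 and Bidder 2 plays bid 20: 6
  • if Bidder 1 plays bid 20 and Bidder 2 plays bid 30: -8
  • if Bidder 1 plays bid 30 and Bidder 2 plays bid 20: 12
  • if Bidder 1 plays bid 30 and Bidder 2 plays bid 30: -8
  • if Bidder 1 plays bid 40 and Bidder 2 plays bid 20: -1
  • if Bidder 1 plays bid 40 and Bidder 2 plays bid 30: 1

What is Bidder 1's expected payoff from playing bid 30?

E[bid 30] = 2/5·(-8) + 1/10·(-8) + 1/2·12 = (-16/5) + (-4/5) + 6 = 2

2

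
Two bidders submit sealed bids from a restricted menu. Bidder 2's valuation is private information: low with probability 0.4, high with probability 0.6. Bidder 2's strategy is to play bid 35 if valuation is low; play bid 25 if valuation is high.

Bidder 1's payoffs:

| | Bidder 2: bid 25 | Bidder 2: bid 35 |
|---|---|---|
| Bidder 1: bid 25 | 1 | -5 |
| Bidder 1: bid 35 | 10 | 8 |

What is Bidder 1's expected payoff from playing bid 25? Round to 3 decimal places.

E[bid 25] = 0.4·(-5) + 0.6·1 = (-2) + 0.6 = -1.4

-1.400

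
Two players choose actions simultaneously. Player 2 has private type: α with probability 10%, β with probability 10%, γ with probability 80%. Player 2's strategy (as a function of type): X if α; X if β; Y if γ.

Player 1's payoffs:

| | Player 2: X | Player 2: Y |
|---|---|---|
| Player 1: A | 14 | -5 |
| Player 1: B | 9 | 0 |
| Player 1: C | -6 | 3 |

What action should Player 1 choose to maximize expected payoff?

B

E[A] = 0.1·(14) + 0.1·(14) + 0.8·(-5) = -1.2
E[B] = 0.1·(9) + 0.1·(9) + 0.8·(0) = 1.8
E[C] = 0.1·(-6) + 0.1·(-6) + 0.8·(3) = 1.2
Best response: B (1.8 is the largest).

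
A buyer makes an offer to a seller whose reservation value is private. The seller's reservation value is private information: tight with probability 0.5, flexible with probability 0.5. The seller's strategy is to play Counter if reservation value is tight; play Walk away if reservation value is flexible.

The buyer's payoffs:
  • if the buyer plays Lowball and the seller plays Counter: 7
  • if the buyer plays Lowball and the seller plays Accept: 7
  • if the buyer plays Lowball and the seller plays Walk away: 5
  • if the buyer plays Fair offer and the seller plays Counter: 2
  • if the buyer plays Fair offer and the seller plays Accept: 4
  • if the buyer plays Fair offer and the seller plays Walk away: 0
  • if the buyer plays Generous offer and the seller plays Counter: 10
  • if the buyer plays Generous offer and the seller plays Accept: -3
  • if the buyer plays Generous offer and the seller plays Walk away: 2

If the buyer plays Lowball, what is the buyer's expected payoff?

6

E[Lowball] = 0.5·7 + 0.5·5 = 3.5 + 2.5 = 6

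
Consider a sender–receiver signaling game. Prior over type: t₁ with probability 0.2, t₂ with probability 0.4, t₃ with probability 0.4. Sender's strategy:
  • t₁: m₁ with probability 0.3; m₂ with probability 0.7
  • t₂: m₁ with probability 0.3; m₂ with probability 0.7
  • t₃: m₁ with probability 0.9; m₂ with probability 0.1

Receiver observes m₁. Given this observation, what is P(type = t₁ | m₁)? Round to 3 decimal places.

Apply Bayes' rule using the sender's strategy as the likelihood.
P(m₁) = 0.2·0.3 + 0.4·0.3 + 0.4·0.9 = 0.54
P(t₁ | m₁) = (0.2·0.3) / 0.54 = 0.06 / 0.54 = 0.111111

0.111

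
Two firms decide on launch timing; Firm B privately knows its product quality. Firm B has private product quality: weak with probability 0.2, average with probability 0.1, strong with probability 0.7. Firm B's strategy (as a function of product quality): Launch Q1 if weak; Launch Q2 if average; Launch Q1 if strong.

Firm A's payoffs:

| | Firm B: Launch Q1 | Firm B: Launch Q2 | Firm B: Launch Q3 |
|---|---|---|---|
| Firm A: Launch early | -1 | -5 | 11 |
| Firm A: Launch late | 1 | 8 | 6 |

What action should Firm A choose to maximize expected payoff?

Launch late

E[Launch early] = 0.2·(-1) + 0.1·(-5) + 0.7·(-1) = -1.4
E[Launch late] = 0.2·(1) + 0.1·(8) + 0.7·(1) = 1.7
Best response: Launch late (1.7 is the largest).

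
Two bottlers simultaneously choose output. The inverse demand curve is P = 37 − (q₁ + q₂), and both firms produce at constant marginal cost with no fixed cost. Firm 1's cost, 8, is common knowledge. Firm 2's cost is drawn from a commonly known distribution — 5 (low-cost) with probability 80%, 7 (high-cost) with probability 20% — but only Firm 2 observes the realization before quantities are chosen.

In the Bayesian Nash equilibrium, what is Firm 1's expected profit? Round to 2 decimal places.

Firm 2 with cost c maximizes (37 − (q₁+q₂) − c)·q₂, giving q₂(c) = (37 − c − q₁)/2.
E[c₂] = 0.8·5 + 0.2·7 = 5.4
Firm 1's FOC against E[q₂] yields q₁ = (37 − 2·8 + E[c₂])/3 = (37 − 16 + 5.4)/3 = 8.8.
E[P] = 37 − (q₁ + E[q₂]) = 16.8; Firm 1's expected profit = (E[P] − 8)·q₁ = (16.8 − 8)·8.8 = 77.44.

77.44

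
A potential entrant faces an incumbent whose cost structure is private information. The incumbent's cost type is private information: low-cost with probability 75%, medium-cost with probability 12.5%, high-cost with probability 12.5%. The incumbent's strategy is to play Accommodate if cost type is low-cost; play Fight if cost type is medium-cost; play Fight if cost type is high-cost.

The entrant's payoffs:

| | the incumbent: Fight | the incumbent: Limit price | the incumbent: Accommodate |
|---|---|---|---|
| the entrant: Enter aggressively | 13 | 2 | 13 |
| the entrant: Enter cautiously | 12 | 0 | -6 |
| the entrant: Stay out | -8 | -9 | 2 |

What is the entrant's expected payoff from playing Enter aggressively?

Take the expectation over the incumbent's cost type, weighting each type's action by its prior probability.
E[Enter aggressively] = 0.75·13 + 0.125·13 + 0.125·13 = 9.75 + 1.625 + 1.625 = 13

13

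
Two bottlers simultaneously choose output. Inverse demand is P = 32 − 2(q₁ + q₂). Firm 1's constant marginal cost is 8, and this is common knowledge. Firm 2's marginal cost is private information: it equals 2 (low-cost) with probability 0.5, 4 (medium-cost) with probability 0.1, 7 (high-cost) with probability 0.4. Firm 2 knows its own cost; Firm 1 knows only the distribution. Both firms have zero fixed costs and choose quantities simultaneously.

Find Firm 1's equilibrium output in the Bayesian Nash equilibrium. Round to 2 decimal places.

3.37

Each type of Firm 2 best-responds to q₁; Firm 1 best-responds to the expected q₂ over Firm 2's types.
Firm 2 with cost c maximizes (32 − 2(q₁+q₂) − c)·q₂, giving q₂(c) = (32 − c − 2q₁)/4.
E[c₂] = 0.5·2 + 0.1·4 + 0.4·7 = 4.2
Firm 1's FOC against E[q₂] yields q₁ = (32 − 2·8 + E[c₂])/6 = (32 − 16 + 4.2)/6 = 3.36667.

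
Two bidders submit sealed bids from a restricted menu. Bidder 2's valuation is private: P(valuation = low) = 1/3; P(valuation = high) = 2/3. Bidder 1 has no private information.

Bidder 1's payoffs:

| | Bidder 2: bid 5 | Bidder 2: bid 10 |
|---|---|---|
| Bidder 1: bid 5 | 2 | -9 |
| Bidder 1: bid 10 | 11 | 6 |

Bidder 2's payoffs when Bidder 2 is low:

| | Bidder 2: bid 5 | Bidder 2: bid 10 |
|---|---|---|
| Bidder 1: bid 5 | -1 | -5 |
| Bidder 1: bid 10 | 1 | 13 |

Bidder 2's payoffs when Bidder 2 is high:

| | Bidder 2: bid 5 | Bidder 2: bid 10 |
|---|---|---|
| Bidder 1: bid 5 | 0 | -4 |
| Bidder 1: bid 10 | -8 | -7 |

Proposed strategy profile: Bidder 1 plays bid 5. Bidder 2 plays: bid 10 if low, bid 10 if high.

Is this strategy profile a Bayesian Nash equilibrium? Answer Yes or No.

Bidder 1 plays bid 5: E[bid 5] = 1/3·(-9) + 2/3·(-9) = -9; E[bid 10] = 6. Not best-responding. ✗
Bidder 2 (valuation low), facing bid 5: bid 5 gives -1, bid 10 gives -5. Proposed bid 10 is not best — profitable deviation exists. ✗
Bidder 2 (valuation high), facing bid 5: bid 5 gives 0, bid 10 gives -4. Proposed bid 10 is not best — profitable deviation exists. ✗

No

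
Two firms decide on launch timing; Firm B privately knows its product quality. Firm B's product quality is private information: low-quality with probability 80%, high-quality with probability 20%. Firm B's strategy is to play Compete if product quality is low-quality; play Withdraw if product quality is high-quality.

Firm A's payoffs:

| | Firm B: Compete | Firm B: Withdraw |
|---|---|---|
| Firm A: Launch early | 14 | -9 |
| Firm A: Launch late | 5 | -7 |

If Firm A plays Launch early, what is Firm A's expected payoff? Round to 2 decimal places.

9.40

E[Launch early] = 0.8·14 + 0.2·(-9) = 11.2 + (-1.8) = 9.4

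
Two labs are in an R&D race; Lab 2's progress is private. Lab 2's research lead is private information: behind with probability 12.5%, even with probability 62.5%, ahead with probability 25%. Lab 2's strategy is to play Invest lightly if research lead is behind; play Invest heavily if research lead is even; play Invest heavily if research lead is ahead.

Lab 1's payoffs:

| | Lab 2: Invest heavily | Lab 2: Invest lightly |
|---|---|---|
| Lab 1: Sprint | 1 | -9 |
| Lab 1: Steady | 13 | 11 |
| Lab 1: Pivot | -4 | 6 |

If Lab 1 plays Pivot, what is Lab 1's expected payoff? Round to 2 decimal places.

E[Pivot] = 0.125·6 + 0.625·(-4) + 0.25·(-4) = 0.75 + (-2.5) + (-1) = -2.75

-2.75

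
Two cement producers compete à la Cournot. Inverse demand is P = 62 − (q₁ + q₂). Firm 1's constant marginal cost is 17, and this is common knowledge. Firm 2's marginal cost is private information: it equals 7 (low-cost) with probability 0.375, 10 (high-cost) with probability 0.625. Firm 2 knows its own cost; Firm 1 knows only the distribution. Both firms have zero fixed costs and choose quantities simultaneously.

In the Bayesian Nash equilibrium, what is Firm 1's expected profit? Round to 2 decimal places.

151.09

Type-c best response for Firm 2: q₂(c) = (62 − c)/2 − q₁/2.
Firm 1 maximizes expected profit; its first-order condition is 62 − 2q₁ − E[q₂] − 17 = 0.
Substituting E[q₂] and solving: E[c₂] = 8.875, so q₁ = (62 − 2·17 + 8.875)/3 = 12.2917.
E[P] = 62 − (q₁ + E[q₂]) = 29.2917; Firm 1's expected profit = (E[P] − 17)·q₁ = (29.2917 − 17)·12.2917 = 151.085.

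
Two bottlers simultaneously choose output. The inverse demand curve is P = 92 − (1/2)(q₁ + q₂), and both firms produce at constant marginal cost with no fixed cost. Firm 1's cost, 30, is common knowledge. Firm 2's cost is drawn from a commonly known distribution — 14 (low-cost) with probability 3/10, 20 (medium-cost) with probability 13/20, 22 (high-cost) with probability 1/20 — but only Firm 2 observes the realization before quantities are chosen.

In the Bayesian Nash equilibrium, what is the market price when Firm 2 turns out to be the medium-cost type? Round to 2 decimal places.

Each type of Firm 2 best-responds to q₁; Firm 1 best-responds to the expected q₂ over Firm 2's types.
Firm 2 with cost c maximizes (92 − (1/2)(q₁+q₂) − c)·q₂, giving q₂(c) = (92 − c − (1/2)q₁).
E[c₂] = 3/10·14 + 13/20·20 + 1/20·22 = 18.3
Firm 1's FOC against E[q₂] yields q₁ = (92 − 2·30 + E[c₂])/(3/2) = (92 − 60 + 18.3)/(3/2) = 33.5333.
q₂(medium-cost) = 55.2333, so P = 92 − (1/2)·(33.5333 + 55.2333) = 47.6167.

47.62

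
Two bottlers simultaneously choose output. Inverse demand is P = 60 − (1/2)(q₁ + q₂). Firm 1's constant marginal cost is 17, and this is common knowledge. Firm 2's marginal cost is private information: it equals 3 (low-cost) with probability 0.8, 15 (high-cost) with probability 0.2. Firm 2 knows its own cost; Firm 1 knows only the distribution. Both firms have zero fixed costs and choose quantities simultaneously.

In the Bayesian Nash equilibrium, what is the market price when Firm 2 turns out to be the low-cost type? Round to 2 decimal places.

Each type of Firm 2 best-responds to q₁; Firm 1 best-responds to the expected q₂ over Firm 2's types.
Firm 2 with cost c maximizes (60 − (1/2)(q₁+q₂) − c)·q₂, giving q₂(c) = (60 − c − (1/2)q₁).
E[c₂] = 0.8·3 + 0.2·15 = 5.4
Firm 1's FOC against E[q₂] yields q₁ = (60 − 2·17 + E[c₂])/(3/2) = (60 − 34 + 5.4)/(3/2) = 20.9333.
q₂(low-cost) = 46.5333, so P = 60 − (1/2)·(20.9333 + 46.5333) = 26.2667.

26.27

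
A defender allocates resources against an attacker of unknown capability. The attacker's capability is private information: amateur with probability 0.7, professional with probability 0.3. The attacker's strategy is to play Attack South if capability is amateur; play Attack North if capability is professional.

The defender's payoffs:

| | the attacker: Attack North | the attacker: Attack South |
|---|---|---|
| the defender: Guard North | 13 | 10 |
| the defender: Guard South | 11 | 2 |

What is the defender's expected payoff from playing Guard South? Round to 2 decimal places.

4.70

E[Guard South] = 0.7·2 + 0.3·11 = 1.4 + 3.3 = 4.7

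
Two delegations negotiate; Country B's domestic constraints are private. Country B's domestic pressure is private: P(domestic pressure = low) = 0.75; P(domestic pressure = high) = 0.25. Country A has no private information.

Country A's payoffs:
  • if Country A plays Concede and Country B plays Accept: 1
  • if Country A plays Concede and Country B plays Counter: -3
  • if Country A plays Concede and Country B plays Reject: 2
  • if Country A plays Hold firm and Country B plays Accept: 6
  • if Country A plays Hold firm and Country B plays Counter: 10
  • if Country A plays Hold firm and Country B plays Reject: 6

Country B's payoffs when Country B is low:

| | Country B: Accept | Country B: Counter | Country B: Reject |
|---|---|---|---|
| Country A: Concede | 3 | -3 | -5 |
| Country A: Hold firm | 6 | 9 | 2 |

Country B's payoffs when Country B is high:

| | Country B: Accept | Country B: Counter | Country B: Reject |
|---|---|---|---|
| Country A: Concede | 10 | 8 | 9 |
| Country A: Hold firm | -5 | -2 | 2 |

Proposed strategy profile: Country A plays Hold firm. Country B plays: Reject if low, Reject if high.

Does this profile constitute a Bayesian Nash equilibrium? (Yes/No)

No

Country A plays Hold firm: E[Hold firm] = 0.75·(6) + 0.25·(6) = 6; E[Concede] = 2. Best-responding. ✓
Country B (domestic pressure low), facing Hold firm: Accept gives 6, Counter gives 9, Reject gives 2. Proposed Reject is not best — profitable deviation exists. ✗
Country B (domestic pressure high), facing Hold firm: Accept gives -5, Counter gives -2, Reject gives 2. Proposed Reject is best. ✓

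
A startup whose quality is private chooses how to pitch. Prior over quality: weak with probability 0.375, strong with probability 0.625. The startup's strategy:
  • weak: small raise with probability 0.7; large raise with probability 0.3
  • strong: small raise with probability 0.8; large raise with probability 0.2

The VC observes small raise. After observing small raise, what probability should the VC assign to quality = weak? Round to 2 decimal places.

P(small raise) = 0.375·0.7 + 0.625·0.8 = 0.7625
P(weak | small raise) = (0.375·0.7) / 0.7625 = 0.2625 / 0.7625 = 0.344262

0.34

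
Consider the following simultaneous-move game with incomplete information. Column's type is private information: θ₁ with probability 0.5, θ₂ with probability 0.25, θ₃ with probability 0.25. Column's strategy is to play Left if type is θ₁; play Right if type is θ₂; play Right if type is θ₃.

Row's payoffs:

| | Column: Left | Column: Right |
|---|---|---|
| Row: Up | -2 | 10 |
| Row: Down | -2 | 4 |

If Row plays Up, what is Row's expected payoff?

4

E[Up] = 0.5·(-2) + 0.25·10 + 0.25·10 = (-1) + 2.5 + 2.5 = 4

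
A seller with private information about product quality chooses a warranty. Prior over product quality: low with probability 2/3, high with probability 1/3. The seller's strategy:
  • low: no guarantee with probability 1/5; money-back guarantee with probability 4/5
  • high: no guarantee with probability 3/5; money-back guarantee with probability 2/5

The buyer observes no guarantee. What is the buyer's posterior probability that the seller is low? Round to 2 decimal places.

0.40

P(no guarantee) = (2/3)·(1/5) + (1/3)·(3/5) = 1/3
P(low | no guarantee) = ((2/3)·(1/5)) / (1/3) = (2/15) / (1/3) = 2/5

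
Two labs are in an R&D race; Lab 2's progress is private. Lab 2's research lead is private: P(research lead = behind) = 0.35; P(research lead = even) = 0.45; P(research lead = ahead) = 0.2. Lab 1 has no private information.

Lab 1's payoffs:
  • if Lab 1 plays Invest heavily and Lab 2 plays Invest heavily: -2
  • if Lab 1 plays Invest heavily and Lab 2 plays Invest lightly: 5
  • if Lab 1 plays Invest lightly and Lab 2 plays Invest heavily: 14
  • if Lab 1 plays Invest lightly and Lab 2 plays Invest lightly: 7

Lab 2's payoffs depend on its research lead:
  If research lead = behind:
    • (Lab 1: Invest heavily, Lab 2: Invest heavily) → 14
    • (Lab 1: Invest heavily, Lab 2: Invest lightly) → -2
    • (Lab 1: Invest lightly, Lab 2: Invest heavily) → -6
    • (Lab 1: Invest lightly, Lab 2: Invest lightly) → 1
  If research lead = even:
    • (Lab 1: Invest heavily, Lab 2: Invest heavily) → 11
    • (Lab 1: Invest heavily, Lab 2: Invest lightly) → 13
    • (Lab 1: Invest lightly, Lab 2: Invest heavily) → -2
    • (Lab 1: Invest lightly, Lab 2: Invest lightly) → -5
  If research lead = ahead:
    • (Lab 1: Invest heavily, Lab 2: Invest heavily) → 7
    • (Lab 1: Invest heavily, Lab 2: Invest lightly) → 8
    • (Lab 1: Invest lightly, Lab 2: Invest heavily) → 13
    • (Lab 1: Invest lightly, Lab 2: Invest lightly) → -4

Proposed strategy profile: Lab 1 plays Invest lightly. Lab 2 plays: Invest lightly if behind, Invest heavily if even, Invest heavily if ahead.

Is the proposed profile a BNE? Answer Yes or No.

Lab 1 plays Invest lightly: E[Invest lightly] = 0.35·(7) + 0.45·(14) + 0.2·(14) = 11.55; E[Invest heavily] = 0.45. Best-responding. ✓
Lab 2 (research lead behind), facing Invest lightly: Invest heavily gives -6, Invest lightly gives 1. Proposed Invest lightly is best. ✓
Lab 2 (research lead even), facing Invest lightly: Invest heavily gives -2, Invest lightly gives -5. Proposed Invest heavily is best. ✓
Lab 2 (research lead ahead), facing Invest lightly: Invest heavily gives 13, Invest lightly gives -4. Proposed Invest heavily is best. ✓

Yes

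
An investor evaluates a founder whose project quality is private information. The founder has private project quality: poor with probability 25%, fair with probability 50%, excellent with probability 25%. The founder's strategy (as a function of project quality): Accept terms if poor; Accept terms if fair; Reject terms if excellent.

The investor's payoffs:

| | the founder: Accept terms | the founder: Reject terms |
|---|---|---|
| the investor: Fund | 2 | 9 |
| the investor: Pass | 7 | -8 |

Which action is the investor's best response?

Fund

E[Fund] = 0.25·(2) + 0.5·(2) + 0.25·(9) = 3.75
E[Pass] = 0.25·(7) + 0.5·(7) + 0.25·(-8) = 3.25
Best response: Fund (3.75 is the largest).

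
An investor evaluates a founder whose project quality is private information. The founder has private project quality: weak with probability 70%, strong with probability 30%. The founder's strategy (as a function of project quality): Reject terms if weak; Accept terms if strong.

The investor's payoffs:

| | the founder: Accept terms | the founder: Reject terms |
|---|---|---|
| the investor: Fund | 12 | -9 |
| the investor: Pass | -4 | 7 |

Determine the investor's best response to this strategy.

Pass

Compute the investor's expected payoff for each action, taking the expectation over the founder's type.
E[Fund] = 0.7·(-9) + 0.3·(12) = -2.7
E[Pass] = 0.7·(7) + 0.3·(-4) = 3.7
Best response: Pass (3.7 is the largest).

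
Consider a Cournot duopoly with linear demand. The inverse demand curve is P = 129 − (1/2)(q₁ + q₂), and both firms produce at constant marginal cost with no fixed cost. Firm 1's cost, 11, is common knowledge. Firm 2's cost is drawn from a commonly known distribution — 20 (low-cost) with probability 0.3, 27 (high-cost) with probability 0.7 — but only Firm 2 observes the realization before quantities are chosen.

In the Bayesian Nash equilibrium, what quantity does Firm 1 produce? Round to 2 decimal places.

Firm 2 with cost c maximizes (129 − (1/2)(q₁+q₂) − c)·q₂, giving q₂(c) = (129 − c − (1/2)q₁).
E[c₂] = 0.3·20 + 0.7·27 = 24.9
Firm 1's FOC against E[q₂] yields q₁ = (129 − 2·11 + E[c₂])/(3/2) = (129 − 22 + 24.9)/(3/2) = 87.9333.

87.93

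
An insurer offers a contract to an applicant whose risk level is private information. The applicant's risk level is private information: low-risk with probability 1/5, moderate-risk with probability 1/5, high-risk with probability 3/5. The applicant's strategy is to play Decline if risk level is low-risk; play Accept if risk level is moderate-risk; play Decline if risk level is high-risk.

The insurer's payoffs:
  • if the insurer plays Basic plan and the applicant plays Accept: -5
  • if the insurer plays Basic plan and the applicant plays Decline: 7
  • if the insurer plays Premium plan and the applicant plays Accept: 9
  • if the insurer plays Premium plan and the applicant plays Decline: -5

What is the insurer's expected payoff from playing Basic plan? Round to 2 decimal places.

E[Basic plan] = 1/5·7 + 1/5·(-5) + 3/5·7 = 7/5 + (-1) + 21/5 = 23/5

4.60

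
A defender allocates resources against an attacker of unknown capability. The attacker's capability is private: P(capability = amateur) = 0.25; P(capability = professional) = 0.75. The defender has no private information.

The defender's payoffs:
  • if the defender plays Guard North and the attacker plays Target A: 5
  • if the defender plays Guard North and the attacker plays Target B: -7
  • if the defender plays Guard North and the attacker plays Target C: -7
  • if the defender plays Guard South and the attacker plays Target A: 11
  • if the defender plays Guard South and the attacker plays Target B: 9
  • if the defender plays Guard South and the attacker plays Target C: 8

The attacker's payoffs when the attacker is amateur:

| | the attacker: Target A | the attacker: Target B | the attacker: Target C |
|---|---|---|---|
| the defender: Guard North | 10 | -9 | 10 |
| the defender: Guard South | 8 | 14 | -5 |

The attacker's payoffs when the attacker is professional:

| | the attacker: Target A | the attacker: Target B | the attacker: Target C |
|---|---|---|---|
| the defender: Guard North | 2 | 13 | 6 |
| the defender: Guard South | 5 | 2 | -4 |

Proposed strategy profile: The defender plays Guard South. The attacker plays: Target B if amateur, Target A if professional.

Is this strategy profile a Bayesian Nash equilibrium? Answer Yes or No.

The defender plays Guard South: E[Guard South] = 0.25·(9) + 0.75·(11) = 10.5; E[Guard North] = 2. Best-responding. ✓
The attacker (capability amateur), facing Guard South: Target A gives 8, Target B gives 14, Target C gives -5. Proposed Target B is best. ✓
The attacker (capability professional), facing Guard South: Target A gives 5, Target B gives 2, Target C gives -4. Proposed Target A is best. ✓

Yes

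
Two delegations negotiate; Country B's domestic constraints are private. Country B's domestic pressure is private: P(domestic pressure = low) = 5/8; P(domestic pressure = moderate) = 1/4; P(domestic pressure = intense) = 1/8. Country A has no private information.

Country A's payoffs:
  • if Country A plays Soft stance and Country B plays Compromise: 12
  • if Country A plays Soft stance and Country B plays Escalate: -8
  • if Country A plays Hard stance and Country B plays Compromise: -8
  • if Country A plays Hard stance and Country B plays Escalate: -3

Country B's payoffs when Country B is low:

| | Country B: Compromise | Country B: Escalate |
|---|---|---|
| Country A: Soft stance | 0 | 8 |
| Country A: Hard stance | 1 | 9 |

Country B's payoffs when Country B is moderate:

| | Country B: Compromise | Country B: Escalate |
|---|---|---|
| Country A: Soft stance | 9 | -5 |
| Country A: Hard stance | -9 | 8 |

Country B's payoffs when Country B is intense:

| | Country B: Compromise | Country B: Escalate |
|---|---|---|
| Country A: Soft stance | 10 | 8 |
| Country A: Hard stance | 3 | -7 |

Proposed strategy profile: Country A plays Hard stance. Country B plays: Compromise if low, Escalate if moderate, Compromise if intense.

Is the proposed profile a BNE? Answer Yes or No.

No

Country A plays Hard stance: E[Hard stance] = 5/8·(-8) + 1/4·(-3) + 1/8·(-8) = -27/4; E[Soft stance] = 7. Not best-responding. ✗
Country B (domestic pressure low), facing Hard stance: Compromise gives 1, Escalate gives 9. Proposed Compromise is not best — profitable deviation exists. ✗
Country B (domestic pressure moderate), facing Hard stance: Compromise gives -9, Escalate gives 8. Proposed Escalate is best. ✓
Country B (domestic pressure intense), facing Hard stance: Compromise gives 3, Escalate gives -7. Proposed Compromise is best. ✓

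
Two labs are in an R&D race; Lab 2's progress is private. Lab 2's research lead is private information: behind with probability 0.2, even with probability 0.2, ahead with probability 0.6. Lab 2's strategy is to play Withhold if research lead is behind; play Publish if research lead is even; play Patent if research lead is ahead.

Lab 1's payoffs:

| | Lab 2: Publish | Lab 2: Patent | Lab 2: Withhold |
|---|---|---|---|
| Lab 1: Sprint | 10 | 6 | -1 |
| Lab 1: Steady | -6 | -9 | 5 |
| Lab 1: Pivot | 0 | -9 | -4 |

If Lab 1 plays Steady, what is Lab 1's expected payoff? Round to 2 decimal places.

-5.60

Take the expectation over Lab 2's research lead, weighting each type's action by its prior probability.
E[Steady] = 0.2·5 + 0.2·(-6) + 0.6·(-9) = 1 + (-1.2) + (-5.4) = -5.6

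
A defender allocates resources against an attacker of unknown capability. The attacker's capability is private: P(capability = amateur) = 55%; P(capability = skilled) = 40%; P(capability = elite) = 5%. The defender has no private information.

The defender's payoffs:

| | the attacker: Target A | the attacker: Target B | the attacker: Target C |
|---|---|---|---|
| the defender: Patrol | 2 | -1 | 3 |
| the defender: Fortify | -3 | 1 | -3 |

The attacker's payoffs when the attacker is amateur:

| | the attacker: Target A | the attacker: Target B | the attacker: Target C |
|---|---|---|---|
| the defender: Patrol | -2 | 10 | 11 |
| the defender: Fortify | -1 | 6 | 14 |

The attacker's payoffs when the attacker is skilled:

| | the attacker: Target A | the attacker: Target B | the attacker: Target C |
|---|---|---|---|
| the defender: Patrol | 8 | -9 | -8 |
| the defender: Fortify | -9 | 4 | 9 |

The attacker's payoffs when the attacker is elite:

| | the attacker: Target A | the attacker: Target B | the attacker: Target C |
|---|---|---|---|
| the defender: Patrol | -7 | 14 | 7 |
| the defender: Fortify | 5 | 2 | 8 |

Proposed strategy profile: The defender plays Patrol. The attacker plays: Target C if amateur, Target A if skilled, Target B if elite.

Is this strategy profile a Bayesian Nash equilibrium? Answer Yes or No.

The defender plays Patrol: E[Patrol] = 0.55·(3) + 0.4·(2) + 0.05·(-1) = 2.4; E[Fortify] = -2.8. Best-responding. ✓
The attacker (capability amateur), facing Patrol: Target A gives -2, Target B gives 10, Target C gives 11. Proposed Target C is best. ✓
The attacker (capability skilled), facing Patrol: Target A gives 8, Target B gives -9, Target C gives -8. Proposed Target A is best. ✓
The attacker (capability elite), facing Patrol: Target A gives -7, Target B gives 14, Target C gives 7. Proposed Target B is best. ✓

Yes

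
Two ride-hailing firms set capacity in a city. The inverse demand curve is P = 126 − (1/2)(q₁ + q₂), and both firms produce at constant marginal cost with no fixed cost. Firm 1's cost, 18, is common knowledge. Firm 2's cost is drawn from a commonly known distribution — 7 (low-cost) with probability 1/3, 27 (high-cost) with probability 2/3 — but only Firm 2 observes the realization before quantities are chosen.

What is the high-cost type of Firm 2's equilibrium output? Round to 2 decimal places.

62.22

Firm 2 with cost c maximizes (126 − (1/2)(q₁+q₂) − c)·q₂, giving q₂(c) = (126 − c − (1/2)q₁).
E[c₂] = 1/3·7 + 2/3·27 = 20.3333
Firm 1's FOC against E[q₂] yields q₁ = (126 − 2·18 + E[c₂])/(3/2) = (126 − 36 + 20.3333)/(3/2) = 73.5556.
q₂(high-cost) = (126 − 27 − (1/2)·73.5556) = 62.2222.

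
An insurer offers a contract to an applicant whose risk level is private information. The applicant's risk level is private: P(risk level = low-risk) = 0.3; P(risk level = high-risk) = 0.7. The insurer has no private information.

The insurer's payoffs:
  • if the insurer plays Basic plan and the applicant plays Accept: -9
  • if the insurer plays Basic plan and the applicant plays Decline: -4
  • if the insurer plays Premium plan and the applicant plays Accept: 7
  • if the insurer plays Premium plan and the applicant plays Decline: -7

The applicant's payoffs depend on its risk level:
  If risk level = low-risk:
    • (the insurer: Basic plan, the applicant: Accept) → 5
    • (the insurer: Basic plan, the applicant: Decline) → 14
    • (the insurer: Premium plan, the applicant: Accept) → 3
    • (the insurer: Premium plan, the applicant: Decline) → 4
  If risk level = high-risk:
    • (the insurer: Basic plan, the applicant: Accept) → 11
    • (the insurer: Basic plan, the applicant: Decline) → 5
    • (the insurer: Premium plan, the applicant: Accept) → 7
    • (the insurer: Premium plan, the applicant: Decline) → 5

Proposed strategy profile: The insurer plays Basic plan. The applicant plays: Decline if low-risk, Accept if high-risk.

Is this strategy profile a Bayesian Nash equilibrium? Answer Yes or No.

No

A profile is a BNE iff every type of every player is best-responding given beliefs about the other side.
The insurer plays Basic plan: E[Basic plan] = 0.3·(-4) + 0.7·(-9) = -7.5; E[Premium plan] = 2.8. Not best-responding. ✗
The applicant (risk level low-risk), facing Basic plan: Accept gives 5, Decline gives 14. Proposed Decline is best. ✓
The applicant (risk level high-risk), facing Basic plan: Accept gives 11, Decline gives 5. Proposed Accept is best. ✓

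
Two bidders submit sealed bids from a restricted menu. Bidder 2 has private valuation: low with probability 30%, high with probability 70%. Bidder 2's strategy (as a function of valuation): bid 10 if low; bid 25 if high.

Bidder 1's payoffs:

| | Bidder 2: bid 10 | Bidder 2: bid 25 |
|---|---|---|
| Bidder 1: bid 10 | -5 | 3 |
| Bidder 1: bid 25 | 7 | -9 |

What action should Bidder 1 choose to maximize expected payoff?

E[bid 10] = 0.3·(-5) + 0.7·(3) = 0.6
E[bid 25] = 0.3·(7) + 0.7·(-9) = -4.2
Best response: bid 10 (0.6 is the largest).

bid 10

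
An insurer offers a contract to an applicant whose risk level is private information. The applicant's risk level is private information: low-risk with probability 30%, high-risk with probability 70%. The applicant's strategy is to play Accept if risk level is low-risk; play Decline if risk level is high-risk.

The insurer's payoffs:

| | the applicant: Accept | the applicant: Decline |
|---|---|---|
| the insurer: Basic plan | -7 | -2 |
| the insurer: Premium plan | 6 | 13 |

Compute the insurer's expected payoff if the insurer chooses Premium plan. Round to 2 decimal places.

10.90

E[Premium plan] = 0.3·6 + 0.7·13 = 1.8 + 9.1 = 10.9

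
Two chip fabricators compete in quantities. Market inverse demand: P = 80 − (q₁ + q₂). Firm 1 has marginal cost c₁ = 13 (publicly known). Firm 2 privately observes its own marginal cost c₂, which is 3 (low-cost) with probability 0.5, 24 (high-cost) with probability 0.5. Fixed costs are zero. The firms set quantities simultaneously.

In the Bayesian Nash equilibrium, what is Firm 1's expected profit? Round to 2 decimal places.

506.25

Type-c best response for Firm 2: q₂(c) = (80 − c)/2 − q₁/2.
Firm 1 maximizes expected profit; its first-order condition is 80 − 2q₁ − E[q₂] − 13 = 0.
Substituting E[q₂] and solving: E[c₂] = 13.5, so q₁ = (80 − 2·13 + 13.5)/3 = 22.5.
E[P] = 80 − (q₁ + E[q₂]) = 35.5; Firm 1's expected profit = (E[P] − 13)·q₁ = (35.5 − 13)·22.5 = 506.25.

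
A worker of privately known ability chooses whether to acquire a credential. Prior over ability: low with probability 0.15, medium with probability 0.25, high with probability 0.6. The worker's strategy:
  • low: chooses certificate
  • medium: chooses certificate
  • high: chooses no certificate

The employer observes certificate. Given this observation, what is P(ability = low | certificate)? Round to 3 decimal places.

P(certificate) = 0.15·1 + 0.25·1 + 0.6·0 = 0.4
P(low | certificate) = (0.15·1) / 0.4 = 0.15 / 0.4 = 0.375

0.375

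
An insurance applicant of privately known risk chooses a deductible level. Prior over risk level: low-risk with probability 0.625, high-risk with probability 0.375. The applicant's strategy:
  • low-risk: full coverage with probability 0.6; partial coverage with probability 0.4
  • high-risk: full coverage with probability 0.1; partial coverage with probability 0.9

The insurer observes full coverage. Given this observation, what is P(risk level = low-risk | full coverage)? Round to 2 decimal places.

0.91

P(full coverage) = 0.625·0.6 + 0.375·0.1 = 0.4125
P(low-risk | full coverage) = (0.625·0.6) / 0.4125 = 0.375 / 0.4125 = 0.909091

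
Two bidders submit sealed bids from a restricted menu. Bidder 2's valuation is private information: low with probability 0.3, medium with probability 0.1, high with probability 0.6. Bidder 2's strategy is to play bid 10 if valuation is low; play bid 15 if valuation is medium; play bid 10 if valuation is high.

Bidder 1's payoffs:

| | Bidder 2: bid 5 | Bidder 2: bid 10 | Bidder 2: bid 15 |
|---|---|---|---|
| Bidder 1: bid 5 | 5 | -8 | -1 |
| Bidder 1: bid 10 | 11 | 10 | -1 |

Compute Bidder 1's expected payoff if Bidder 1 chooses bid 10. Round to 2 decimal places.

E[bid 10] = 0.3·10 + 0.1·(-1) + 0.6·10 = 3 + (-0.1) + 6 = 8.9

8.90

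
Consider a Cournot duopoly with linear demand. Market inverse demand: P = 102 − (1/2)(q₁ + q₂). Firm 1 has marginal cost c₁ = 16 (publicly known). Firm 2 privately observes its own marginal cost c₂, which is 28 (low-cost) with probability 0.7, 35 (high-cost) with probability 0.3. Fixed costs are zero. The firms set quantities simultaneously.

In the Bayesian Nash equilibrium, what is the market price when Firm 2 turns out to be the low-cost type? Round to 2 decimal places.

Firm 2 with cost c maximizes (102 − (1/2)(q₁+q₂) − c)·q₂, giving q₂(c) = (102 − c − (1/2)q₁).
E[c₂] = 0.7·28 + 0.3·35 = 30.1
Firm 1's FOC against E[q₂] yields q₁ = (102 − 2·16 + E[c₂])/(3/2) = (102 − 32 + 30.1)/(3/2) = 66.7333.
q₂(low-cost) = 40.6333, so P = 102 − (1/2)·(66.7333 + 40.6333) = 48.3167.

48.32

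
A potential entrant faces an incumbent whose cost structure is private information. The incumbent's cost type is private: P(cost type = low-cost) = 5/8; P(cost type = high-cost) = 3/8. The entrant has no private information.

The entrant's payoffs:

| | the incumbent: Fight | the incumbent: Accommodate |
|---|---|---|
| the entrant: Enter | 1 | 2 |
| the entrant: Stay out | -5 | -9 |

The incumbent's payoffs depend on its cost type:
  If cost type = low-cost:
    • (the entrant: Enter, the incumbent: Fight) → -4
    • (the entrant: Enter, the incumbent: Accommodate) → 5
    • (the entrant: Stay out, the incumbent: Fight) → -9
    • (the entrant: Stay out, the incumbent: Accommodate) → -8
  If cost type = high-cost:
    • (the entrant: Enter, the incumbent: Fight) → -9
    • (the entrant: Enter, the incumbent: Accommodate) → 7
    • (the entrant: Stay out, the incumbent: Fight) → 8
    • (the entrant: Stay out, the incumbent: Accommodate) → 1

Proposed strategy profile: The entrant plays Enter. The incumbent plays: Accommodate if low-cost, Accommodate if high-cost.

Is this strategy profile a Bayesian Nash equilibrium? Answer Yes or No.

Yes

A profile is a BNE iff every type of every player is best-responding given beliefs about the other side.
The entrant plays Enter: E[Enter] = 5/8·(2) + 3/8·(2) = 2; E[Stay out] = -9. Best-responding. ✓
The incumbent (cost type low-cost), facing Enter: Fight gives -4, Accommodate gives 5. Proposed Accommodate is best. ✓
The incumbent (cost type high-cost), facing Enter: Fight gives -9, Accommodate gives 7. Proposed Accommodate is best. ✓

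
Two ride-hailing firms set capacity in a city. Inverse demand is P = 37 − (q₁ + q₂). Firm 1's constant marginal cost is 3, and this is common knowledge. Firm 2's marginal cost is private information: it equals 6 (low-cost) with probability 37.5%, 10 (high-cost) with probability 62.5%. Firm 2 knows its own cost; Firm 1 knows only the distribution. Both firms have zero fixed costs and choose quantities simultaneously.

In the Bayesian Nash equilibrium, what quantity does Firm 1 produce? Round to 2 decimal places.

Type-c best response for Firm 2: q₂(c) = (37 − c)/2 − q₁/2.
Firm 1 maximizes expected profit; its first-order condition is 37 − 2q₁ − E[q₂] − 3 = 0.
Substituting E[q₂] and solving: E[c₂] = 8.5, so q₁ = (37 − 2·3 + 8.5)/3 = 13.1667.

13.17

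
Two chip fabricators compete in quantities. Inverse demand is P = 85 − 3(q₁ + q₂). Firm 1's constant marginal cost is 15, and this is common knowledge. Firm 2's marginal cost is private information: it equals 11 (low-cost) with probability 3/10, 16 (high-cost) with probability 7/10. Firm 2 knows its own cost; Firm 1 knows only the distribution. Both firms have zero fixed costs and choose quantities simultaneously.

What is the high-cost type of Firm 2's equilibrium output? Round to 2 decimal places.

Each type of Firm 2 best-responds to q₁; Firm 1 best-responds to the expected q₂ over Firm 2's types.
Firm 2 with cost c maximizes (85 − 3(q₁+q₂) − c)·q₂, giving q₂(c) = (85 − c − 3q₁)/6.
E[c₂] = 3/10·11 + 7/10·16 = 14.5
Firm 1's FOC against E[q₂] yields q₁ = (85 − 2·15 + E[c₂])/9 = (85 − 30 + 14.5)/9 = 7.72222.
q₂(high-cost) = (85 − 16 − 3·7.72222)/6 = 7.63889.

7.64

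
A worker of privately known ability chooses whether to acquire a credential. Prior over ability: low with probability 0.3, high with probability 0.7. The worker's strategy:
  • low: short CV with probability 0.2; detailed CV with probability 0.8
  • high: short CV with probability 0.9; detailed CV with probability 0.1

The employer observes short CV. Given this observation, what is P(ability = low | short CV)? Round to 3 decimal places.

0.087

Apply Bayes' rule using the sender's strategy as the likelihood.
P(short CV) = 0.3·0.2 + 0.7·0.9 = 0.69
P(low | short CV) = (0.3·0.2) / 0.69 = 0.06 / 0.69 = 0.0869565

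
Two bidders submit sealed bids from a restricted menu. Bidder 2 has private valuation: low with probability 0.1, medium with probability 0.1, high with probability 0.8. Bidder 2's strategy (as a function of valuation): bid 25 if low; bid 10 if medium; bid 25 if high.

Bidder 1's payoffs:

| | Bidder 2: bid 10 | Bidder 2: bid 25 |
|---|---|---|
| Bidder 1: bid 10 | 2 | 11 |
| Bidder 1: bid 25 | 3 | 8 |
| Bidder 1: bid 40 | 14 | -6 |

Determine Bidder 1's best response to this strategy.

bid 10

E[bid 10] = 0.1·(11) + 0.1·(2) + 0.8·(11) = 10.1
E[bid 25] = 0.1·(8) + 0.1·(3) + 0.8·(8) = 7.5
E[bid 40] = 0.1·(-6) + 0.1·(14) + 0.8·(-6) = -4
Best response: bid 10 (10.1 is the largest).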